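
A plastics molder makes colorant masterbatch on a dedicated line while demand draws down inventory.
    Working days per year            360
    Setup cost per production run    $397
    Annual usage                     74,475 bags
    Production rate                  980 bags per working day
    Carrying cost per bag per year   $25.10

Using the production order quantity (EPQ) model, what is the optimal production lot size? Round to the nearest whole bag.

1,728 bags

d = 74,475/360 = 206.8750 bags/day;  effective holding cost H(1 − d/p) = 25.1·(1 − 206.8750/980) = 19.80147
Q* = √(2DS / H_eff) = √(2·74,475·397 / 19.80147) ≈ 1,728.09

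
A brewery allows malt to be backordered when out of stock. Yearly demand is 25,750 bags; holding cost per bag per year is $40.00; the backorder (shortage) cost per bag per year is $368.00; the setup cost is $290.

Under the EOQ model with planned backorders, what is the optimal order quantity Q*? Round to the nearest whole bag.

643 bags

Q* = √(2DS/H) · √((H + b)/b)
   = √(2 × 25,750 × 290 / 40) · √((40 + 368) / 368)
   = 611.044 × 1.0529 ≈ 643.40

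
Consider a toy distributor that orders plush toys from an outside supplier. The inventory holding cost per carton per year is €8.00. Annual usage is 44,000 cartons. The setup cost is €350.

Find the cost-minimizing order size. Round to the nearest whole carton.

1,962 cartons

EOQ = √(2DS/H) = √(2 × 44,000 × 350 / 8)
    = √(3,850,000.00) ≈ 1,962.14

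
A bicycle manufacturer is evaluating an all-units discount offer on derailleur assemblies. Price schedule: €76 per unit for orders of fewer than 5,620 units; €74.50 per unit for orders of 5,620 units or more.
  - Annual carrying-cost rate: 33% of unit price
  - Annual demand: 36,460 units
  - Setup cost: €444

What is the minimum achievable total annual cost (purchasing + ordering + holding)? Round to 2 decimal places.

H₁ = 33%×€76 = €25.0800;  H₂ = 33%×€74.50 = €24.5850
EOQ₁ = √(2×36,460×444/25.0800) = 1,136.19  (< 5,620, feasible at tier 1)
EOQ₂ = √(2×36,460×444/24.5850) = 1,147.57  (< 5,620 → use Q = 5,620 at tier-2 price)
TC(tier 1 (EOQ₁), Q≈1,136.2) = €2,799,455.65
TC(tier 2, Q≈5,620.0) = €2,788,234.32
Minimum at tier 2: €2,788,234.32

€2,788,234.32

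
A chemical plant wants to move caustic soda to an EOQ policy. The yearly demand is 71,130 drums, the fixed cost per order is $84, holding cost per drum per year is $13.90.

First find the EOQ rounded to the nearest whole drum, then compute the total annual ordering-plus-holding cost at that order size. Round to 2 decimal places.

EOQ = √(2DS/H) = √(2 × 71,130 × 84 / 13.9)
    = √(859,700.72) ≈ 927.20 → Q = 927 drums
Ordering: D/Q × S = 71,130/927 × $84 = $6,445.44
Holding:  Q/2 × H = 927/2 × $13.9 = $6,442.65
Total = $6,445.44 + $6,442.65 = $12,888.09

$12,888.09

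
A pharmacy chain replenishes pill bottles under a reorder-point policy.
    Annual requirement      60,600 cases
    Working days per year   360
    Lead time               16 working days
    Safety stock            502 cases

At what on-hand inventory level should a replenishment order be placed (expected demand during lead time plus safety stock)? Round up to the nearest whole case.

3,196 cases

Daily demand d = 60,600 / 360 = 168.333 cases/day
Demand during lead time = 168.333 × 16 = 2,693.33
Reorder point = 2,693.33 + 502 = 3,195.33 → round up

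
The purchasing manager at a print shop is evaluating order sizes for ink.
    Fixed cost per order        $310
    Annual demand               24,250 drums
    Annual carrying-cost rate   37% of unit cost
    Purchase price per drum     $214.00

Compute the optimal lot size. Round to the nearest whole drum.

436 drums

Carrying cost H = $214 × 37% = $79.1800/drum/yr
EOQ = √(2DS/H) = √(2 × 24,250 × 310 / 79.18)
    = √(189,883.81) ≈ 435.76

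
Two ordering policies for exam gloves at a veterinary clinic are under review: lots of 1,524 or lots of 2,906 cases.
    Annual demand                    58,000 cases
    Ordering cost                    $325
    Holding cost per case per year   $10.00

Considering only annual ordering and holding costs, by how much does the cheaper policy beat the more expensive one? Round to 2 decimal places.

Annual cost at Q: ordering D·S/Q plus holding Q·H/2.
TC(1,524) = (58,000/1,524)×325 + (1,524/2)×10 = $19,988.77
TC(2,906) = (58,000/2,906)×325 + (2,906/2)×10 = $21,016.58
|ΔTC| = |$19,988.77 − $21,016.58| = $1,027.81

$1,027.81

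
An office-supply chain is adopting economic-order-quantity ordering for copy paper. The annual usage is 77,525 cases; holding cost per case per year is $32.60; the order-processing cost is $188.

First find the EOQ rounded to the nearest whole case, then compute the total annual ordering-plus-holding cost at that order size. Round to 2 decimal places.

Optimal lot size Q* = (2 × 77,525 × $188 / $32.6)^½ ≈ 945.60 → Q = 946 cases
Orders/yr = 77,525/946 = 81.950; ordering cost = 81.950 × $188 = $15,406.66
Average inventory = 946/2 = 473; holding cost = 473 × $32.6 = $15,419.80
Total = $15,406.66 + $15,419.80 = $30,826.46

$30,826.46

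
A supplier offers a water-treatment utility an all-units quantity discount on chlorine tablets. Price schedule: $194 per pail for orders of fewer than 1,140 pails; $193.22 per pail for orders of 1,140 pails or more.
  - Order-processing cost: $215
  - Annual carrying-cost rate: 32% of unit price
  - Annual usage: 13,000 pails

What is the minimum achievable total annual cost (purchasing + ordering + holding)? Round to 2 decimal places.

$2,540,628.67

H₁ = 32%×$194 = $62.0800;  H₂ = 32%×$193.22 = $61.8304
EOQ₁ = √(2×13,000×215/62.0800) = 300.08  (< 1,140, feasible at tier 1)
EOQ₂ = √(2×13,000×215/61.8304) = 300.68  (< 1,140 → use Q = 1,140 at tier-2 price)
TC(tier 1 (EOQ₁), Q≈300.1) = $2,540,628.67
TC(tier 2, Q≈1,140.0) = $2,549,555.08
Minimum at tier 1 (EOQ₁): $2,540,628.67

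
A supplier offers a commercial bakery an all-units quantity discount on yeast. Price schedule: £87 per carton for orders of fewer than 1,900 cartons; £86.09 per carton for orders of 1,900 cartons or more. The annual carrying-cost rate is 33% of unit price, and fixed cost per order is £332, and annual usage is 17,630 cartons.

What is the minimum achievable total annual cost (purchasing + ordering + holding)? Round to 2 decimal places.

H₁ = 33%×£87 = £28.7100;  H₂ = 33%×£86.09 = £28.4097
EOQ₁ = √(2×17,630×332/28.7100) = 638.55  (< 1,900, feasible at tier 1)
EOQ₂ = √(2×17,630×332/28.4097) = 641.91  (< 1,900 → use Q = 1,900 at tier-2 price)
TC(tier 1 (EOQ₁), Q≈638.5) = £1,552,142.72
TC(tier 2, Q≈1,900.0) = £1,547,836.53
Minimum at tier 2: £1,547,836.53

£1,547,836.53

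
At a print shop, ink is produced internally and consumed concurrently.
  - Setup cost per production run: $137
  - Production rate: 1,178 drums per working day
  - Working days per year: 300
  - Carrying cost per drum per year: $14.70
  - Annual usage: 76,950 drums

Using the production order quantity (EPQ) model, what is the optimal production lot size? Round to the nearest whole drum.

1,354 drums

Daily demand d = 76,950/300 = 256.500; p = 1178; 1 − d/p = 0.78226
EPQ = √(2DS / (H(1 − d/p)))
    = √(2 × 76,950 × 137 / (14.7 × 0.78226)) ≈ 1,354.08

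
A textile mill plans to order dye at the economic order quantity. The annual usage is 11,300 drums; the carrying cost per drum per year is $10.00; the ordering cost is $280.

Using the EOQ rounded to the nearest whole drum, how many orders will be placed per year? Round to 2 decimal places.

2DS/H = 2·11,300·280/10 = 632,800.00
EOQ = √632,800.00 ≈ 795.49 → Q = 795
N = D/Q = 11,300/795 ≈ 14.214 orders/yr

14.21 orders per year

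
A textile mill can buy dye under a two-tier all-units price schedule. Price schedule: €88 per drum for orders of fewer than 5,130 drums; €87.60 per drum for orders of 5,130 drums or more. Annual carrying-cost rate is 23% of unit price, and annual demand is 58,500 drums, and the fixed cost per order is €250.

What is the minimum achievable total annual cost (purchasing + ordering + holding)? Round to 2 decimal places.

€5,172,331.46

H₁ = 23%×€88 = €20.2400;  H₂ = 23%×€87.60 = €20.1480
EOQ₁ = √(2×58,500×250/20.2400) = 1,202.15  (< 5,130, feasible at tier 1)
EOQ₂ = √(2×58,500×250/20.1480) = 1,204.89  (< 5,130 → use Q = 5,130 at tier-2 price)
TC(tier 1 (EOQ₁), Q≈1,202.1) = €5,172,331.46
TC(tier 2, Q≈5,130.0) = €5,179,130.50
Minimum at tier 1 (EOQ₁): €5,172,331.46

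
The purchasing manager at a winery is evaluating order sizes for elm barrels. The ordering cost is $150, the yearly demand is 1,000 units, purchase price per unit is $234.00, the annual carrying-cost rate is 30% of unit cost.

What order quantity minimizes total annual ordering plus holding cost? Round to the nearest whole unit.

65 units

H = i·C = 0.3 × $234 = $70.2000 per unit-year
EOQ = √(2DS/H) = √(2 × 1,000 × 150 / 70.2)
    = √(4,273.50) ≈ 65.37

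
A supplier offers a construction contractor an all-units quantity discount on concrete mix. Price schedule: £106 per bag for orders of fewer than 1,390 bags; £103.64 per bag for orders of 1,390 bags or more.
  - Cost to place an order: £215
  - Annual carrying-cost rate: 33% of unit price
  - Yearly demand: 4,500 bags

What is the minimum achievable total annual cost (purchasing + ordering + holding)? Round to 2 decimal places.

H₁ = 33%×£106 = £34.9800;  H₂ = 33%×£103.64 = £34.2012
EOQ₁ = √(2×4,500×215/34.9800) = 235.20  (< 1,390, feasible at tier 1)
EOQ₂ = √(2×4,500×215/34.2012) = 237.86  (< 1,390 → use Q = 1,390 at tier-2 price)
TC(tier 1 (EOQ₁), Q≈235.2) = £485,227.17
TC(tier 2, Q≈1,390.0) = £490,845.88
Minimum at tier 1 (EOQ₁): £485,227.17

£485,227.17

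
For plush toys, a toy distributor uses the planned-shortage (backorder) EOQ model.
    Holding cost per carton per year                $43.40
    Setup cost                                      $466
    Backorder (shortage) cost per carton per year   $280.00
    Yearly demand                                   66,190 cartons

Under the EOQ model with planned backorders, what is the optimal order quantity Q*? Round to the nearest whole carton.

Q* = √(2DS/H) · √((H + b)/b)
   = √(2 × 66,190 × 466 / 43.4) · √((43.4 + 280) / 280)
   = 1,192.228 × 1.0747 ≈ 1,281.30

1,281 cartons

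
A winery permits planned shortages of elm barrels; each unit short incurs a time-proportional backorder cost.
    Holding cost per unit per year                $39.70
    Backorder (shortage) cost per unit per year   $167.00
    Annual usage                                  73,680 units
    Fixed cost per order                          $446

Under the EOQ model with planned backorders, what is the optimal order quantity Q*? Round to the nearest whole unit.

Q* = √(2DS/H) · √((H + b)/b)
   = √(2 × 73,680 × 446 / 39.7) · √((39.7 + 167) / 167)
   = 1,286.655 × 1.1125 ≈ 1,431.44

1,431 units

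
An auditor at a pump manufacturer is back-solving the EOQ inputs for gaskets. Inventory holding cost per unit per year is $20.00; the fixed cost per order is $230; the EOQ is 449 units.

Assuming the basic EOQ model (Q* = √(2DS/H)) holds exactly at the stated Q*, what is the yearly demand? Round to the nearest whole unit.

From Q* = √(2DS/H) ⇒ Q*² = 2DS/H.
D = Q²H / (2S) = 449² × 20 / (2 × 230) = 8,765.26

8,765 units per year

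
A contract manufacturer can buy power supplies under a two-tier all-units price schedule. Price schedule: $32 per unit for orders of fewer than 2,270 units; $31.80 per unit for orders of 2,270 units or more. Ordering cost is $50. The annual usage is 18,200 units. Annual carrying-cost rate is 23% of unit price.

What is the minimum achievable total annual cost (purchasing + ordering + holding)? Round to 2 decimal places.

$586,059.95

H₁ = 23%×$32 = $7.3600;  H₂ = 23%×$31.80 = $7.3140
EOQ₁ = √(2×18,200×50/7.3600) = 497.28  (< 2,270, feasible at tier 1)
EOQ₂ = √(2×18,200×50/7.3140) = 498.84  (< 2,270 → use Q = 2,270 at tier-2 price)
TC(tier 1 (EOQ₁), Q≈497.3) = $586,059.95
TC(tier 2, Q≈2,270.0) = $587,462.27
Minimum at tier 1 (EOQ₁): $586,059.95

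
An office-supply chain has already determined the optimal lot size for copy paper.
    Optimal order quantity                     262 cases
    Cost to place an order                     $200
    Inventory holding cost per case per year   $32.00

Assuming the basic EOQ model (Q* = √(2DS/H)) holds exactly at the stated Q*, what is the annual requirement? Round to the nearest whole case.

5,492 cases per year

From Q* = √(2DS/H) ⇒ Q*² = 2DS/H.
D = Q²H / (2S) = 262² × 32 / (2 × 200) = 5,491.52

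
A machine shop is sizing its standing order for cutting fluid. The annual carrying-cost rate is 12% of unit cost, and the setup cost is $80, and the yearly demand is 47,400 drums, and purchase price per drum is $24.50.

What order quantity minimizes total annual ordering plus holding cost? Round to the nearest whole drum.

Holding cost per drum per year: H = 12% × $24.5 = $2.9400
Optimal lot size Q* = (2 × 47,400 × $80 / $2.94)^½ ≈ 1,606.11

1,606 drums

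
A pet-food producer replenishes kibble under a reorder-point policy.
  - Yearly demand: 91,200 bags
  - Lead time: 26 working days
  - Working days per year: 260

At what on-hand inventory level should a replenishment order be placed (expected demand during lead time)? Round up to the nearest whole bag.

9,120 bags

Daily demand d = 91,200 / 260 = 350.769 bags/day
Demand during lead time = 350.769 × 26 = 9,120.00
Reorder point = 9,120.00 → round up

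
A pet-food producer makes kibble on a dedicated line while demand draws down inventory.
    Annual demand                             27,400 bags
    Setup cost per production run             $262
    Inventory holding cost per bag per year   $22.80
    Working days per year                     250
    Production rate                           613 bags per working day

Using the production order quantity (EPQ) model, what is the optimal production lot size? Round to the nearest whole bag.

Daily demand d = 27,400/250 = 109.600; p = 613; 1 − d/p = 0.82121
EPQ = √(2DS / (H(1 − d/p)))
    = √(2 × 27,400 × 262 / (22.8 × 0.82121)) ≈ 875.68

876 bags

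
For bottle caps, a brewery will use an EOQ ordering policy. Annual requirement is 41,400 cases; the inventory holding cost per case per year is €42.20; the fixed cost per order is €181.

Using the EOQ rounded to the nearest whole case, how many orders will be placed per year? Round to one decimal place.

2DS/H = 2·41,400·181/42.2 = 355,137.44
EOQ = √355,137.44 ≈ 595.93 → Q = 596
N = D/Q = 41,400/596 ≈ 69.463 orders/yr

69.5 orders per year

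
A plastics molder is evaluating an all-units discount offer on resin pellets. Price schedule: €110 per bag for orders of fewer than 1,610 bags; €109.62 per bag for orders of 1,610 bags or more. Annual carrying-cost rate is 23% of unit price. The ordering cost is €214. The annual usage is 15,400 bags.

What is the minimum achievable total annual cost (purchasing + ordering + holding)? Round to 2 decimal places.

€1,706,913.46

H₁ = 23%×€110 = €25.3000;  H₂ = 23%×€109.62 = €25.2126
EOQ₁ = √(2×15,400×214/25.3000) = 510.41  (< 1,610, feasible at tier 1)
EOQ₂ = √(2×15,400×214/25.2126) = 511.30  (< 1,610 → use Q = 1,610 at tier-2 price)
TC(tier 1 (EOQ₁), Q≈510.4) = €1,706,913.46
TC(tier 2, Q≈1,610.0) = €1,710,491.10
Minimum at tier 1 (EOQ₁): €1,706,913.46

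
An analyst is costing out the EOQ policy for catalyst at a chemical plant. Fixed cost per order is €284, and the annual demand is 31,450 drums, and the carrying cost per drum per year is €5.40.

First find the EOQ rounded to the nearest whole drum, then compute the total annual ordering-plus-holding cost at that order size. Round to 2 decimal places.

€9,821.58

2DS/H = 2·31,450·284/5.4 = 3,308,074.07
EOQ = √3,308,074.07 ≈ 1,818.81 → Q = 1,819 drums
Annual ordering cost = (D/Q)·S = (31,450/1,819) × 284 = €4,910.28
Annual holding cost  = (Q/2)·H = (1,819/2) × 5.4 = €4,911.30
Total = €4,910.28 + €4,911.30 = €9,821.58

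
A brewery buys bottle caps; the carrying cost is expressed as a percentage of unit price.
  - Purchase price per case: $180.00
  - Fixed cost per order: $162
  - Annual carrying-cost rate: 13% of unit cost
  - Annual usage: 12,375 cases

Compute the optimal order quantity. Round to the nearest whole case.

414 cases

Carrying cost H = $180 × 13% = $23.4000/case/yr
2DS/H = 2·12,375·162/23.4 = 171,346.15
EOQ = √171,346.15 ≈ 413.94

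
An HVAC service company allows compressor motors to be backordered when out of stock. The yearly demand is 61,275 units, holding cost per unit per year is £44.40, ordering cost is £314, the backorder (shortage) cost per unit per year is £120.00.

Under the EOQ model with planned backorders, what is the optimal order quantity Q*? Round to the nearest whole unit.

Q* = √(2DS/H) · √((H + b)/b)
   = √(2 × 61,275 × 314 / 44.4) · √((44.4 + 120) / 120)
   = 930.958 × 1.1705 ≈ 1,089.66

1,090 units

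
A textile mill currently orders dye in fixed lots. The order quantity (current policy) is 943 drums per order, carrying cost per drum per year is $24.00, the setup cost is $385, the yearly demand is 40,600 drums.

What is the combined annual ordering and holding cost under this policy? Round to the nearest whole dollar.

$27,892

Orders/yr = 40,600/943 = 43.054; ordering cost = 43.054 × $385 = $16,575.82
Average inventory = 943/2 = 471.5; holding cost = 471.5 × $24 = $11,316.00
Total = $16,575.82 + $11,316.00 = $27,891.82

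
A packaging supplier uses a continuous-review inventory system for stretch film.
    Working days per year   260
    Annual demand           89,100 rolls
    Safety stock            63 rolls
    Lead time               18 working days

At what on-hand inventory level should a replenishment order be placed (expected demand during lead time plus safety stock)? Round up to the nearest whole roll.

Daily demand d = 89,100 / 260 = 342.692 rolls/day
Demand during lead time = 342.692 × 18 = 6,168.46
Reorder point = 6,168.46 + 63 = 6,231.46 → round up

6,232 rolls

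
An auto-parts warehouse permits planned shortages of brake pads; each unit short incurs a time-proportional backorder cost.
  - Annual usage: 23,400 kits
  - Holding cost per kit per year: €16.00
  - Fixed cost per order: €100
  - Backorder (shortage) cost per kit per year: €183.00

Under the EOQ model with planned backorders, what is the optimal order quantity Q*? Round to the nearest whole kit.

Basic EOQ = √(2·23,400·100/16) = 540.833
Backorder adjustment √((H+b)/b) = √((16+183)/183) = 1.0428
Q* = 540.833 × 1.0428 ≈ 563.98

564 kits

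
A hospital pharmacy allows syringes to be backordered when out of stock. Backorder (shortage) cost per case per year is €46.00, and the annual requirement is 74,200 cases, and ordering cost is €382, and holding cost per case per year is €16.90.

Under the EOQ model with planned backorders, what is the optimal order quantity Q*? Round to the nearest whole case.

2,142 cases

Basic EOQ = √(2·74,200·382/16.9) = 1,831.493
Backorder adjustment √((H+b)/b) = √((16.9+46)/46) = 1.1694
Q* = 1,831.493 × 1.1694 ≈ 2,141.67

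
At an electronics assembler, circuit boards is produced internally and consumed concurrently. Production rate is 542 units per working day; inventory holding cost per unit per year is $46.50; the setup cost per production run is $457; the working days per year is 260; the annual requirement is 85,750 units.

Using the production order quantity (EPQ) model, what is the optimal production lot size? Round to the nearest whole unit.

2,075 units

d = 85,750/260 = 329.8077 units/day;  effective holding cost H(1 − d/p) = 46.5·(1 − 329.8077/542) = 18.20469
Q* = √(2DS / H_eff) = √(2·85,750·457 / 18.20469) ≈ 2,074.91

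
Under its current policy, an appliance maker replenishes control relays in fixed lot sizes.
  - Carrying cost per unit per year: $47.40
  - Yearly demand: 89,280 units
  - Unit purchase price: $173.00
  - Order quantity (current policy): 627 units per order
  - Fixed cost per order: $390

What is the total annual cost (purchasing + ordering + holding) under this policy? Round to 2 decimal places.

Ordering: D/Q × S = 89,280/627 × $390 = $55,533.01
Holding:  Q/2 × H = 627/2 × $47.4 = $14,859.90
Purchase cost = D·C = 89,280 × 173 = $15,445,440.00
Total = $55,533.01 + $14,859.90 + $15,445,440.00 = $15,515,832.91

$15,515,832.91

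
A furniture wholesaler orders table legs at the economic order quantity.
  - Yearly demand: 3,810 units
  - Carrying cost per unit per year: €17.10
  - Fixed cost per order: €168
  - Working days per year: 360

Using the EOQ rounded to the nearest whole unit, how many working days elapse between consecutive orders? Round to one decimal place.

25.9 days

Optimal lot size Q* = (2 × 3,810 × €168 / €17.1)^½ ≈ 273.61 → Q = 274 units
Days between orders = 360 / (D/Q) = 360 / 13.905 ≈ 25.890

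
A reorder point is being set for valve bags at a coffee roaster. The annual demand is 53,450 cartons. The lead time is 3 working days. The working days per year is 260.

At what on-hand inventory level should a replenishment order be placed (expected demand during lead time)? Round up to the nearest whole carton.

Daily demand d = 53,450 / 260 = 205.577 cartons/day
Demand during lead time = 205.577 × 3 = 616.73
Reorder point = 616.73 → round up

617 cartons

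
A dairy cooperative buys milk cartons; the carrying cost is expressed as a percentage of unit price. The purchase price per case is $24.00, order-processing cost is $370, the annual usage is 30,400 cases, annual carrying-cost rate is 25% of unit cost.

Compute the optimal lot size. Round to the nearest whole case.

1,936 cases

Carrying cost H = $24 × 25% = $6.0000/case/yr
EOQ = √(2DS/H) = √(2 × 30,400 × 370 / 6)
    = √(3,749,333.33) ≈ 1,936.32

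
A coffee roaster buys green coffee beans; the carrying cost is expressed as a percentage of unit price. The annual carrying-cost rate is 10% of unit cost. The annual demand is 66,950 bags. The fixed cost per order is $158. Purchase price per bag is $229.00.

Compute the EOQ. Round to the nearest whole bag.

961 bags

Carrying cost H = $229 × 10% = $22.9000/bag/yr
Optimal lot size Q* = (2 × 66,950 × $158 / $22.9)^½ ≈ 961.17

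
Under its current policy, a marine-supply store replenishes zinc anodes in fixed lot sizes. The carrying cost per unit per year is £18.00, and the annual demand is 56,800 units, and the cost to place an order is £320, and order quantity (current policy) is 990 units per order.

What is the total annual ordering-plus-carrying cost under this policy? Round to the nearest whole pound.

Orders/yr = 56,800/990 = 57.374; ordering cost = 57.374 × £320 = £18,359.60
Average inventory = 990/2 = 495; holding cost = 495 × £18 = £8,910.00
Total = £18,359.60 + £8,910.00 = £27,269.60

£27,270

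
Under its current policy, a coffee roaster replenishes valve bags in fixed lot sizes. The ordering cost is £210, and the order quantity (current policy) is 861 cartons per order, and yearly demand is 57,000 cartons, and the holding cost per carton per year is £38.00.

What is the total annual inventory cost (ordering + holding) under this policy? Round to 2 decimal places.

Ordering: D/Q × S = 57,000/861 × £210 = £13,902.44
Holding:  Q/2 × H = 861/2 × £38 = £16,359.00
Total = £13,902.44 + £16,359.00 = £30,261.44

£30,261.44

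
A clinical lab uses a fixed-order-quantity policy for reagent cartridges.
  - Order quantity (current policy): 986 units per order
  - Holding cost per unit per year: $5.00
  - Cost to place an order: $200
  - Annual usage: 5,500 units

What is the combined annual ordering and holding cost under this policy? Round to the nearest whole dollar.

$3,581

Orders/yr = 5,500/986 = 5.578; ordering cost = 5.578 × $200 = $1,115.62
Average inventory = 986/2 = 493; holding cost = 493 × $5 = $2,465.00
Total = $1,115.62 + $2,465.00 = $3,580.62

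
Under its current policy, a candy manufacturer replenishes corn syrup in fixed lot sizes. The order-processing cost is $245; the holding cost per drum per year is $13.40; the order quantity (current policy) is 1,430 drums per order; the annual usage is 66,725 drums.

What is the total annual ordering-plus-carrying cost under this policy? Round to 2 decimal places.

$21,012.91

Ordering: D/Q × S = 66,725/1,430 × $245 = $11,431.91
Holding:  Q/2 × H = 1,430/2 × $13.4 = $9,581.00
Total = $11,431.91 + $9,581.00 = $21,012.91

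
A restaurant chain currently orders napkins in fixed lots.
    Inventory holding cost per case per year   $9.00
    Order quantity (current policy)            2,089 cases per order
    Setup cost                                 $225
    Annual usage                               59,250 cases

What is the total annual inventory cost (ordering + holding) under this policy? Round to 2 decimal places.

$15,782.14

Ordering: D/Q × S = 59,250/2,089 × $225 = $6,381.64
Holding:  Q/2 × H = 2,089/2 × $9 = $9,400.50
Total = $6,381.64 + $9,400.50 = $15,782.14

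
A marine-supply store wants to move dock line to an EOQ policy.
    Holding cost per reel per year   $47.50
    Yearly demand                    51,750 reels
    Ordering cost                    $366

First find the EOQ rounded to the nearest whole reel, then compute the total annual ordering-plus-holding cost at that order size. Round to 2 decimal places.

$42,418.72

EOQ = √(2DS/H) = √(2 × 51,750 × 366 / 47.5)
    = √(797,494.74) ≈ 893.03 → Q = 893 reels
Orders/yr = 51,750/893 = 57.951; ordering cost = 57.951 × $366 = $21,209.97
Average inventory = 893/2 = 446.5; holding cost = 446.5 × $47.5 = $21,208.75
Total = $21,209.97 + $21,208.75 = $42,418.72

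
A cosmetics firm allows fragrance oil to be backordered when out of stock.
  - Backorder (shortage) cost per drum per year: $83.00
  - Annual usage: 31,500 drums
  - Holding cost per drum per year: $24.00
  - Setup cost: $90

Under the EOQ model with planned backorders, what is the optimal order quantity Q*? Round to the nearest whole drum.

Basic EOQ = √(2·31,500·90/24) = 486.056
Backorder adjustment √((H+b)/b) = √((24+83)/83) = 1.1354
Q* = 486.056 × 1.1354 ≈ 551.87

552 drums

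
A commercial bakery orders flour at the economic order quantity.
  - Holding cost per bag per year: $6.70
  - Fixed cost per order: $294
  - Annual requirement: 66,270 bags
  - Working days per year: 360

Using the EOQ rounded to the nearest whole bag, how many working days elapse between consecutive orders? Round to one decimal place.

EOQ = √(2DS/H) = √(2 × 66,270 × 294 / 6.7)
    = √(5,815,934.33) ≈ 2,411.62 → Q = 2,412 bags
Cycle time = (working days × Q)/D = (360 × 2,412) / 66,270 = 13.103 days

13.1 days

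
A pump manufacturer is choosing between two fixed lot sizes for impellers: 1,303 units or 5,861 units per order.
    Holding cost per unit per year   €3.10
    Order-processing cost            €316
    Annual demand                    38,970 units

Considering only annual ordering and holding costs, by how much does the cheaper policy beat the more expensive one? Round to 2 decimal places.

Annual cost at Q: ordering D·S/Q plus holding Q·H/2.
TC(1,303) = (38,970/1,303)×316 + (1,303/2)×3.1 = €11,470.55
TC(5,861) = (38,970/5,861)×316 + (5,861/2)×3.1 = €11,185.65
Cheaper: Q = 5,861.  Difference = €284.90

€284.90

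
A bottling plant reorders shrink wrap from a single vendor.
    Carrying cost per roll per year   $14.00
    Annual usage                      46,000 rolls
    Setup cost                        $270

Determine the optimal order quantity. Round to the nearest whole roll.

1,332 rolls

2DS/H = 2·46,000·270/14 = 1,774,285.71
EOQ = √1,774,285.71 ≈ 1,332.02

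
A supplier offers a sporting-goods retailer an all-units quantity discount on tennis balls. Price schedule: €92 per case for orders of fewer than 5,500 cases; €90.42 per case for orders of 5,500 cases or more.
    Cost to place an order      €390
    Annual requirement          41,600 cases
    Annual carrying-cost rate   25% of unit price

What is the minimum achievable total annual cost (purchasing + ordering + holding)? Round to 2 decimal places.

€3,826,585.57

H₁ = 25%×€92 = €23.0000;  H₂ = 25%×€90.42 = €22.6050
EOQ₁ = √(2×41,600×390/23.0000) = 1,187.76  (< 5,500, feasible at tier 1)
EOQ₂ = √(2×41,600×390/22.6050) = 1,198.10  (< 5,500 → use Q = 5,500 at tier-2 price)
TC(tier 1 (EOQ₁), Q≈1,187.8) = €3,854,518.57
TC(tier 2, Q≈5,500.0) = €3,826,585.57
Minimum at tier 2: €3,826,585.57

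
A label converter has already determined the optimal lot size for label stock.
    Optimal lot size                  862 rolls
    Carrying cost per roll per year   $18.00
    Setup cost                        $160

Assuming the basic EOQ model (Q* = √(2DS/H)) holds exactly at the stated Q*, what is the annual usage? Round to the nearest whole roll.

EOQ relation: Q² = 2DS/H, so rearrange for the unknown.
D = Q²H / (2S) = 862² × 18 / (2 × 160) = 41,796.22

41,796 rolls per year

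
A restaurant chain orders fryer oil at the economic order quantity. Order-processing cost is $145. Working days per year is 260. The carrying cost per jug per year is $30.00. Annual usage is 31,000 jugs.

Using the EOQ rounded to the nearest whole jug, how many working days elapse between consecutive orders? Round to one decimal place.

Optimal lot size Q* = (2 × 31,000 × $145 / $30)^½ ≈ 547.42 → Q = 547 jugs
T = Q/D × 260 days = 547/31,000 × 260 = 4.588 days

4.6 days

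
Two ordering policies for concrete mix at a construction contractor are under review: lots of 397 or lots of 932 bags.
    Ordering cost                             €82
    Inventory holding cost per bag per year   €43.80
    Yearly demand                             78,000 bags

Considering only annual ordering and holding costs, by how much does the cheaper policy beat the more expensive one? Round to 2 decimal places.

€2,468.33

Annual cost at Q: ordering D·S/Q plus holding Q·H/2.
TC(397) = (78,000/397)×82 + (397/2)×43.8 = €24,805.13
TC(932) = (78,000/932)×82 + (932/2)×43.8 = €27,273.46
|ΔTC| = |€24,805.13 − €27,273.46| = €2,468.33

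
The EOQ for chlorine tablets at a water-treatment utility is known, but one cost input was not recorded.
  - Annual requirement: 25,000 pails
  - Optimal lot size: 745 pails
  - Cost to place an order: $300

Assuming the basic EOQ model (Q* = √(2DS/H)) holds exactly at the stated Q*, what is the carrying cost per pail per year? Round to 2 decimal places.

$27.03

EOQ relation: Q² = 2DS/H, so rearrange for the unknown.
H = 2DS / Q² = 2 × 25,000 × 300 / 745² = 27.0258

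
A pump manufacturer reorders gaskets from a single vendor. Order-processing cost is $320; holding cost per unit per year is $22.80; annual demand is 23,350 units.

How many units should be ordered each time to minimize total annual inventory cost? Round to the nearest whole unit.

Optimal lot size Q* = (2 × 23,350 × $320 / $22.8)^½ ≈ 809.59

810 units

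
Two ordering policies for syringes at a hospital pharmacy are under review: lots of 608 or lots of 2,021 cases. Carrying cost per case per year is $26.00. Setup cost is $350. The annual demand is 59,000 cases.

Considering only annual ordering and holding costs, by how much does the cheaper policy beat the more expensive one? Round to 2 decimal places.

$5,377.10

TC(Q) = (D/Q)S + (Q/2)H
TC(608) = (59,000/608)×350 + (608/2)×26 = $41,867.82
TC(2,021) = (59,000/2,021)×350 + (2,021/2)×26 = $36,490.71
Lots of 2,021 are cheaper by $5,377.10.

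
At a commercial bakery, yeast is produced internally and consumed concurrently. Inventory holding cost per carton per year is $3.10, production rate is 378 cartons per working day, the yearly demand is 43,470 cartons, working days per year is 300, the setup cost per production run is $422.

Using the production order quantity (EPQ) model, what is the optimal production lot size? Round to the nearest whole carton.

4,381 cartons

d = 43,470/300 = 144.9000 cartons/day;  effective holding cost H(1 − d/p) = 3.1·(1 − 144.9000/378) = 1.91167
Q* = √(2DS / H_eff) = √(2·43,470·422 / 1.91167) ≈ 4,380.87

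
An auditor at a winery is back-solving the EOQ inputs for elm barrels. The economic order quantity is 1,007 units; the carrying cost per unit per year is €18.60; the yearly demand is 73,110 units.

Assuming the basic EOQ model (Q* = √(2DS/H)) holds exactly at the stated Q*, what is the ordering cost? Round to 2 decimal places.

€128.99

From Q* = √(2DS/H) ⇒ Q*² = 2DS/H.
S = Q²H / (2D) = 1,007² × 18.6 / (2 × 73,110) = 128.9927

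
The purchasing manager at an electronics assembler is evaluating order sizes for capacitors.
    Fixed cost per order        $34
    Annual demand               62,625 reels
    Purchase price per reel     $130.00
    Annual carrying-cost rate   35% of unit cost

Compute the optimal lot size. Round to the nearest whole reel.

306 reels

Carrying cost H = $130 × 35% = $45.5000/reel/yr
EOQ = √(2DS/H) = √(2 × 62,625 × 34 / 45.5)
    = √(93,593.41) ≈ 305.93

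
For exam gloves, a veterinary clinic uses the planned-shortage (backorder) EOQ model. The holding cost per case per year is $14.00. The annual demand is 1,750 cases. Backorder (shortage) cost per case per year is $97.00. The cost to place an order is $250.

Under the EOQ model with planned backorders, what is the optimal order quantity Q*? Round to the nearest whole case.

Basic EOQ = √(2·1,750·250/14) = 250.000
Backorder adjustment √((H+b)/b) = √((14+97)/97) = 1.0697
Q* = 250.000 × 1.0697 ≈ 267.43

267 cases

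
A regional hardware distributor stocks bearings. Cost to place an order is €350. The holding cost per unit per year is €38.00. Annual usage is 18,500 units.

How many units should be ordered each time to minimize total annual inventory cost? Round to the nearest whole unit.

2DS/H = 2·18,500·350/38 = 340,789.47
EOQ = √340,789.47 ≈ 583.77

584 units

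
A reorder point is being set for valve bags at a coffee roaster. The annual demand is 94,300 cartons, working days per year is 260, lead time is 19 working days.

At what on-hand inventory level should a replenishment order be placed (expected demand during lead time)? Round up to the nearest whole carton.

6,892 cartons

Daily demand d = 94,300 / 260 = 362.692 cartons/day
Demand during lead time = 362.692 × 19 = 6,891.15
Reorder point = 6,891.15 → round up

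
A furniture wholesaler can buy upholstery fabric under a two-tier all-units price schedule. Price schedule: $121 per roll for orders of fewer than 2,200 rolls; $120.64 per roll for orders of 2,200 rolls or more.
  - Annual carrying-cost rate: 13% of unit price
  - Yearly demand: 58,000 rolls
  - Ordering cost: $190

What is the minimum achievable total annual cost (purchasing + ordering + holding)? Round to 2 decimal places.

$7,019,380.61

H₁ = 13%×$121 = $15.7300;  H₂ = 13%×$120.64 = $15.6832
EOQ₁ = √(2×58,000×190/15.7300) = 1,183.70  (< 2,200, feasible at tier 1)
EOQ₂ = √(2×58,000×190/15.6832) = 1,185.46  (< 2,200 → use Q = 2,200 at tier-2 price)
TC(tier 1 (EOQ₁), Q≈1,183.7) = $7,036,619.59
TC(tier 2, Q≈2,200.0) = $7,019,380.61
Minimum at tier 2: $7,019,380.61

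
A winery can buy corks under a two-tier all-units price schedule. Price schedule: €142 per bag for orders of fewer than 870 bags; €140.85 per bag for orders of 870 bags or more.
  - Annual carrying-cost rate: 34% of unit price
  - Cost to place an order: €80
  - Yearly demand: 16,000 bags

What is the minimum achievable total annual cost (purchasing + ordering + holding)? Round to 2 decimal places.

H₁ = 34%×€142 = €48.2800;  H₂ = 34%×€140.85 = €47.8890
EOQ₁ = √(2×16,000×80/48.2800) = 230.27  (< 870, feasible at tier 1)
EOQ₂ = √(2×16,000×80/47.8890) = 231.21  (< 870 → use Q = 870 at tier-2 price)
TC(tier 1 (EOQ₁), Q≈230.3) = €2,283,117.41
TC(tier 2, Q≈870.0) = €2,275,902.98
Minimum at tier 2: €2,275,902.98

€2,275,902.98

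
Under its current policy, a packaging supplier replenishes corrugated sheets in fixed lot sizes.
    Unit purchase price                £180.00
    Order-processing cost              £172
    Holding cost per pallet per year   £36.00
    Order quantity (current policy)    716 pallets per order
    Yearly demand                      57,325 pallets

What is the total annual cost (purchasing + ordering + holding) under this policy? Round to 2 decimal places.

Ordering: D/Q × S = 57,325/716 × £172 = £13,770.81
Holding:  Q/2 × H = 716/2 × £36 = £12,888.00
Purchase cost = D·C = 57,325 × 180 = £10,318,500.00
Total = £13,770.81 + £12,888.00 + £10,318,500.00 = £10,345,158.81

£10,345,158.81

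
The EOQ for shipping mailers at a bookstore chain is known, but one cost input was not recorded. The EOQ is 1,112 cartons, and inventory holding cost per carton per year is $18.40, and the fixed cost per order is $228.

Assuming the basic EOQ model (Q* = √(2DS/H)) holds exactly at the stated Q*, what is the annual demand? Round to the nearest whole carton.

Since Q* = (2DS/H)^½, squaring gives Q*²·H = 2DS.
D = Q²H / (2S) = 1,112² × 18.4 / (2 × 228) = 49,895.64

49,896 cartons per year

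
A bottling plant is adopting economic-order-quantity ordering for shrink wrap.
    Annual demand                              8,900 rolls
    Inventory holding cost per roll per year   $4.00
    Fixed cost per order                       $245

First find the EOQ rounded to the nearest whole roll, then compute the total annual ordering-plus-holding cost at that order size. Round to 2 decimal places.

2DS/H = 2·8,900·245/4 = 1,090,250.00
EOQ = √1,090,250.00 ≈ 1,044.15 → Q = 1,044 rolls
Annual ordering cost = (D/Q)·S = (8,900/1,044) × 245 = $2,088.60
Annual holding cost  = (Q/2)·H = (1,044/2) × 4 = $2,088.00
Total = $2,088.60 + $2,088.00 = $4,176.60

$4,176.60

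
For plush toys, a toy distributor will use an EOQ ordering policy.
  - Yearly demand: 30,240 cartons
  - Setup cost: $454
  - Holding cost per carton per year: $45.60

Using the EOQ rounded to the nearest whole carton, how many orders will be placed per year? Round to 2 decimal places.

38.97 orders per year

Q* = √(2·D·S / H) = √(2·30,240·454 / 45.6) = √602,147.4 ≈ 775.98 → Q = 776
N = D/Q = 30,240/776 ≈ 38.969 orders/yr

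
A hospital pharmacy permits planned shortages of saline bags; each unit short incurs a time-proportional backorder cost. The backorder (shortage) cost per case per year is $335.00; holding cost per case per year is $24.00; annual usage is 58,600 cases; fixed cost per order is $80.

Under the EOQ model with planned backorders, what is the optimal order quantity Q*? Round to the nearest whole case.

647 cases

Basic EOQ = √(2·58,600·80/24) = 625.033
Backorder adjustment √((H+b)/b) = √((24+335)/335) = 1.0352
Q* = 625.033 × 1.0352 ≈ 647.04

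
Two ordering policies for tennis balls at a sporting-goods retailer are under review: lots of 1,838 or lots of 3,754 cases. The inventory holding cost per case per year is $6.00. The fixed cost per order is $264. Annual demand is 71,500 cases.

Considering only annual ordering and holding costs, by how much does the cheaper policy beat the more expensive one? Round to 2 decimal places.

$506.38

For each Q, cost = (D/Q)·S + (Q/2)·H.
TC(1,838) = (71,500/1,838)×264 + (1,838/2)×6 = $15,783.86
TC(3,754) = (71,500/3,754)×264 + (3,754/2)×6 = $16,290.24
|ΔTC| = |$15,783.86 − $16,290.24| = $506.38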